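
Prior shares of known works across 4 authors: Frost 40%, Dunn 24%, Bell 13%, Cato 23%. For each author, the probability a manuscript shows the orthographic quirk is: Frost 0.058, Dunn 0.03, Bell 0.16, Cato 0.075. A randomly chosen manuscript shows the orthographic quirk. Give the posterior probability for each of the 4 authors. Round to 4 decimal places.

Prior × likelihood for each hypothesis:
  Frost: 0.4 × 0.058 = 0.0232
  Dunn: 0.24 × 0.03 = 0.0072
  Bell: 0.13 × 0.16 = 0.0208
  Cato: 0.23 × 0.075 = 0.01725
Total = 0.06845.
P(Frost | quirk) = 0.0232/0.06845 ≈ 0.3389
P(Dunn | quirk) = 0.0072/0.06845 ≈ 0.1052
P(Bell | quirk) = 0.0208/0.06845 ≈ 0.3039
P(Cato | quirk) = 0.01725/0.06845 ≈ 0.2520
(Check: 0.3389+0.1052+0.3039+0.2520 = 1.0000.)

Frost 0.3389, Dunn 0.1052, Bell 0.3039, Cato 0.2520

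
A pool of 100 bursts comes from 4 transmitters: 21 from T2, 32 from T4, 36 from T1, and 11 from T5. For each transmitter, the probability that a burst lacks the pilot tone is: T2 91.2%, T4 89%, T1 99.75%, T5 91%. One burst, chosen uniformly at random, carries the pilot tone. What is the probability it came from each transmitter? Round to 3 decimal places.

Taking complements, P(pilot | each) = T2 0.088, T4 0.11, T1 0.0025, T5 0.09.
By Bayes' rule, posterior ∝ prior × likelihood:
  T2: 0.21 × 0.088 = 0.01848
  T4: 0.32 × 0.11 = 0.0352
  T1: 0.36 × 0.0025 = 0.0009
  T5: 0.11 × 0.09 = 0.0099
Sum = 0.06448.
P(T2 | pilot) = 0.01848/0.06448 ≈ 0.287
P(T4 | pilot) = 0.0352/0.06448 ≈ 0.546
P(T1 | pilot) = 0.0009/0.06448 ≈ 0.014
P(T5 | pilot) = 0.0099/0.06448 ≈ 0.154
(Check: 0.287+0.546+0.014+0.154 = 1.001.)

T2 0.287, T4 0.546, T1 0.014, T5 0.154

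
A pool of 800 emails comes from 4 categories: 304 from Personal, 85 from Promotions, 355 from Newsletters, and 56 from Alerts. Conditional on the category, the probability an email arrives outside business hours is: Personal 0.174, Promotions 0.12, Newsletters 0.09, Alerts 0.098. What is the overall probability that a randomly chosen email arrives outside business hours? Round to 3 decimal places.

0.126

Prior × likelihood for each hypothesis:
  Personal: 0.38 × 0.174 = 0.06612
  Promotions: 0.10625 × 0.12 = 0.01275
  Newsletters: 0.44375 × 0.09 = 0.0399375
  Alerts: 0.07 × 0.098 = 0.00686
P(off-hours) = 0.06612 + 0.01275 + 0.0399375 + 0.00686 = 0.1256675 → 0.126.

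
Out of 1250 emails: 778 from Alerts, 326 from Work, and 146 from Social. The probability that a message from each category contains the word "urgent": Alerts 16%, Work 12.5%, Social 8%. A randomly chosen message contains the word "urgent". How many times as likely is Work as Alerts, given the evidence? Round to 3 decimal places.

0.327

By Bayes' rule, posterior ∝ prior × likelihood:
  Alerts: 0.6224 × 0.16 = 0.099584
  Work: 0.2608 × 0.125 = 0.0326
  Social: 0.1168 × 0.08 = 0.009344
Sum = 0.141528.
The ratio is 0.0326 / 0.099584 (the normalizer cancels) = 0.327.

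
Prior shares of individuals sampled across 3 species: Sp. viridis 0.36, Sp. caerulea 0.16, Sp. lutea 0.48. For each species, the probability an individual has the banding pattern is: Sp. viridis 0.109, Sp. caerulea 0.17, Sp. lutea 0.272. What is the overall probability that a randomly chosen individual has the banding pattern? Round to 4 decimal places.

Compute prior × likelihood for every hypothesis:
  Sp. viridis: 0.36 × 0.109 = 0.03924
  Sp. caerulea: 0.16 × 0.17 = 0.0272
  Sp. lutea: 0.48 × 0.272 = 0.13056
P(banded) = 0.03924 + 0.0272 + 0.13056 = 0.197 → 0.1970.

0.1970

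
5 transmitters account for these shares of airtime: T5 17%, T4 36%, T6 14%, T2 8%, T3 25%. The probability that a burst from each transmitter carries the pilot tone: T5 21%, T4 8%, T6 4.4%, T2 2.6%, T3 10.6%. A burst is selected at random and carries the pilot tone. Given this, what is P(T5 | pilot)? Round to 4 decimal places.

0.3597

By Bayes' rule, posterior ∝ prior × likelihood:
  T5: 0.17 × 0.21 = 0.0357
  T4: 0.36 × 0.08 = 0.0288
  T6: 0.14 × 0.044 = 0.00616
  T2: 0.08 × 0.026 = 0.00208
  T3: 0.25 × 0.106 = 0.0265
Sum = 0.09924.
P(T5 | evidence) = 0.0357 / 0.09924 ≈ 0.3597.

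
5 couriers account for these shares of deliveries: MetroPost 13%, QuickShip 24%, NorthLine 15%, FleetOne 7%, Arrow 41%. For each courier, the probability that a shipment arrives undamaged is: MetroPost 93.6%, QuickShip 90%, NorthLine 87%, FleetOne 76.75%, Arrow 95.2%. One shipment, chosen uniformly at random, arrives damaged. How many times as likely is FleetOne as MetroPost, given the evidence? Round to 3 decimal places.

Taking complements, P(damaged | each) = MetroPost 0.064, QuickShip 0.1, NorthLine 0.13, FleetOne 0.2325, Arrow 0.048.
Unnormalized posteriors (prior × likelihood):
  MetroPost: 0.13 × 0.064 = 0.00832
  QuickShip: 0.24 × 0.1 = 0.024
  NorthLine: 0.15 × 0.13 = 0.0195
  FleetOne: 0.07 × 0.2325 = 0.016275
  Arrow: 0.41 × 0.048 = 0.01968
Sum = 0.087775.
The ratio is 0.016275 / 0.00832 (the normalizer cancels) = 1.956.

1.956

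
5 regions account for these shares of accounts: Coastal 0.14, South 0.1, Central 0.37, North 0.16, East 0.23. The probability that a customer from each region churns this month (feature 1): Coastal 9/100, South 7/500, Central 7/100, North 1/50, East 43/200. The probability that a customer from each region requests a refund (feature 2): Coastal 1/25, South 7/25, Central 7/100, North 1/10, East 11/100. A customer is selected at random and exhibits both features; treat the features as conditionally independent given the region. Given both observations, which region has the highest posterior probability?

East

Compute prior × likelihood for every hypothesis:
  Coastal: 0.14 × 0.09 × 0.04 = 0.000504
  South: 0.1 × 0.014 × 0.28 = 0.000392
  Central: 0.37 × 0.07 × 0.07 = 0.001813
  North: 0.16 × 0.02 × 0.1 = 0.00032
  East: 0.23 × 0.215 × 0.11 = 0.0054395
Total = 0.0084685.
Largest term belongs to East, so East is most probable.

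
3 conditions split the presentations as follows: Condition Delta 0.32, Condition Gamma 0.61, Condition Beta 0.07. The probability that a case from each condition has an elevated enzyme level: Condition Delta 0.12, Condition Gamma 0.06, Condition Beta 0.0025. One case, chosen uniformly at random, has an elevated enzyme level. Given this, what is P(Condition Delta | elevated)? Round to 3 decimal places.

By Bayes' rule, posterior ∝ prior × likelihood:
  Condition Delta: 0.32 × 0.12 = 0.0384
  Condition Gamma: 0.61 × 0.06 = 0.0366
  Condition Beta: 0.07 × 0.0025 = 0.000175
Normalizing constant = 0.075175.
P(Condition Delta | evidence) = 0.0384 / 0.075175 ≈ 0.511.

0.511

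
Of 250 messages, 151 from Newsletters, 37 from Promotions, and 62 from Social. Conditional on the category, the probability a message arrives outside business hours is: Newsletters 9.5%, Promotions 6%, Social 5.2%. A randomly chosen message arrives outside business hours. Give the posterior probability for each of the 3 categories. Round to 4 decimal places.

By Bayes' rule, posterior ∝ prior × likelihood:
  Newsletters: 0.604 × 0.095 = 0.05738
  Promotions: 0.148 × 0.06 = 0.00888
  Social: 0.248 × 0.052 = 0.012896
Normalizing constant = 0.079156.
P(Newsletters | off-hours) = 0.05738/0.079156 ≈ 0.7249
P(Promotions | off-hours) = 0.00888/0.079156 ≈ 0.1122
P(Social | off-hours) = 0.012896/0.079156 ≈ 0.1629

Newsletters 0.7249, Promotions 0.1122, Social 0.1629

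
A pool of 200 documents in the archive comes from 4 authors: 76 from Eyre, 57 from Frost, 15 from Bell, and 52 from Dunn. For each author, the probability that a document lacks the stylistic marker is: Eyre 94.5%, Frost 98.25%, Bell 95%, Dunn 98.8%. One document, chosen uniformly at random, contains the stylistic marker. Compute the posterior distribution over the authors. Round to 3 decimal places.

Taking complements, P(marker | each) = Eyre 0.055, Frost 0.0175, Bell 0.05, Dunn 0.012.
Compute prior × likelihood for every hypothesis:
  Eyre: 0.38 × 0.055 = 0.0209
  Frost: 0.285 × 0.0175 = 0.0049875
  Bell: 0.075 × 0.05 = 0.00375
  Dunn: 0.26 × 0.012 = 0.00312
Sum = 0.0327575.
P(Eyre | marker) = 0.0209/0.0327575 ≈ 0.638
P(Frost | marker) = 0.0049875/0.0327575 ≈ 0.152
P(Bell | marker) = 0.00375/0.0327575 ≈ 0.114
P(Dunn | marker) = 0.00312/0.0327575 ≈ 0.095
(Check: 0.638+0.152+0.114+0.095 = 0.999.)

Eyre 0.638, Frost 0.152, Bell 0.114, Dunn 0.095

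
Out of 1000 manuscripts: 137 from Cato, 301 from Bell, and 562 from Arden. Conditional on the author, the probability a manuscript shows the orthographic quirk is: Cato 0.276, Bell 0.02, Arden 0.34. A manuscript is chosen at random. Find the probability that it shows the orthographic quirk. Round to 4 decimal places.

Compute prior × likelihood for every hypothesis:
  Cato: 0.137 × 0.276 = 0.037812
  Bell: 0.301 × 0.02 = 0.00602
  Arden: 0.562 × 0.34 = 0.19108
P(quirk) = 0.037812 + 0.00602 + 0.19108 = 0.234912 → 0.2349.

0.2349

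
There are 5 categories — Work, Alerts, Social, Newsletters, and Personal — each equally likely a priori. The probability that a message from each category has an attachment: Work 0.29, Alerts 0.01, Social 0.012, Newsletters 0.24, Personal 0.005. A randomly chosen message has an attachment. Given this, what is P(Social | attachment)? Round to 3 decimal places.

0.022

Since the prior is uniform, the posterior is proportional to the likelihood:
  Work: 0.29
  Alerts: 0.01
  Social: 0.012
  Newsletters: 0.24
  Personal: 0.005
Sum = 0.557.
P(Social | evidence) = 0.012 / 0.557 ≈ 0.022.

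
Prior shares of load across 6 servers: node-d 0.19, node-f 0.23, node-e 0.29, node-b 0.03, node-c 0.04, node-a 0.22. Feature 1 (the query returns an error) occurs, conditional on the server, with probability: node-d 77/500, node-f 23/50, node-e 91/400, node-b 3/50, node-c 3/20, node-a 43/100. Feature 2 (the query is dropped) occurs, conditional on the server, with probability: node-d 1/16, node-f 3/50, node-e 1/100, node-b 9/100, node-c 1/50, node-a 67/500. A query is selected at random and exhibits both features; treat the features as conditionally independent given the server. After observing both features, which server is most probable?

node-a

By Bayes' rule, posterior ∝ prior × likelihood:
  node-d: 0.19 × 0.154 × 0.0625 = 0.00182875
  node-f: 0.23 × 0.46 × 0.06 = 0.006348
  node-e: 0.29 × 0.2275 × 0.01 = 0.00065975
  node-b: 0.03 × 0.06 × 0.09 = 0.000162
  node-c: 0.04 × 0.15 × 0.02 = 0.00012
  node-a: 0.22 × 0.43 × 0.134 = 0.0126764
Total = 0.0217949.
Largest term belongs to node-a, so node-a is most probable.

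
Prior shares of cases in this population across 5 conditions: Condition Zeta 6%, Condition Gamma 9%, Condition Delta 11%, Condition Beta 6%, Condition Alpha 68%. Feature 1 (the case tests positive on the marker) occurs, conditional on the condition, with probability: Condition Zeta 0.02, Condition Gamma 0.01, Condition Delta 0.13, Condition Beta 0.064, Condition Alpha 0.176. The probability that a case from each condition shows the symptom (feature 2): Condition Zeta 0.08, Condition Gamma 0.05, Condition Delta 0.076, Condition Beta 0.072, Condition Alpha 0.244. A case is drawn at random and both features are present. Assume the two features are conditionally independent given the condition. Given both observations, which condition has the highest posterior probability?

Condition Alpha

Compute prior × likelihood for every hypothesis:
  Condition Zeta: 0.06 × 0.02 × 0.08 = 0.000096
  Condition Gamma: 0.09 × 0.01 × 0.05 = 0.000045
  Condition Delta: 0.11 × 0.13 × 0.076 = 0.0010868
  Condition Beta: 0.06 × 0.064 × 0.072 = 0.00027648
  Condition Alpha: 0.68 × 0.176 × 0.244 = 0.02920192
Total = 0.0307062.
Largest term belongs to Condition Alpha, so Condition Alpha is most probable.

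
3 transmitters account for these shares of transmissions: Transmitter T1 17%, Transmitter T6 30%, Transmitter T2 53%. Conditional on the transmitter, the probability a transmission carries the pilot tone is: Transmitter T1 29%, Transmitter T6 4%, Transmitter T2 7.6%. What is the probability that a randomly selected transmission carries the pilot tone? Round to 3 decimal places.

0.102

Prior × likelihood for each hypothesis:
  Transmitter T1: 0.17 × 0.29 = 0.0493
  Transmitter T6: 0.3 × 0.04 = 0.012
  Transmitter T2: 0.53 × 0.076 = 0.04028
P(pilot) = 0.0493 + 0.012 + 0.04028 = 0.10158 → 0.102.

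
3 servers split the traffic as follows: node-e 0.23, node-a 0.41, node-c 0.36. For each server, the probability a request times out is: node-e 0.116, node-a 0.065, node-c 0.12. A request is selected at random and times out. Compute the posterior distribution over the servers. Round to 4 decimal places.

node-e 0.2764, node-a 0.2761, node-c 0.4475

Unnormalized posteriors (prior × likelihood):
  node-e: 0.23 × 0.116 = 0.02668
  node-a: 0.41 × 0.065 = 0.02665
  node-c: 0.36 × 0.12 = 0.0432
Sum = 0.09653.
P(node-e | timeout) = 0.02668/0.09653 ≈ 0.2764
P(node-a | timeout) = 0.02665/0.09653 ≈ 0.2761
P(node-c | timeout) = 0.0432/0.09653 ≈ 0.4475
(Check: 0.2764+0.2761+0.4475 = 1.0000.)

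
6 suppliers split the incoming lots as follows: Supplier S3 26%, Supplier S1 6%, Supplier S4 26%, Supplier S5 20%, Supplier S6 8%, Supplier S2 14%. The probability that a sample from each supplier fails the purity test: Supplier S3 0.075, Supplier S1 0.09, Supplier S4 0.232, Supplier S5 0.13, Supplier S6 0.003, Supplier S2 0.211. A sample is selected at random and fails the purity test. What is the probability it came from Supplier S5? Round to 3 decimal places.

Compute prior × likelihood for every hypothesis:
  Supplier S3: 0.26 × 0.075 = 0.0195
  Supplier S1: 0.06 × 0.09 = 0.0054
  Supplier S4: 0.26 × 0.232 = 0.06032
  Supplier S5: 0.2 × 0.13 = 0.026
  Supplier S6: 0.08 × 0.003 = 0.00024
  Supplier S2: 0.14 × 0.211 = 0.02954
Total = 0.141.
P(Supplier S5 | evidence) = 0.026 / 0.141 ≈ 0.184.

0.184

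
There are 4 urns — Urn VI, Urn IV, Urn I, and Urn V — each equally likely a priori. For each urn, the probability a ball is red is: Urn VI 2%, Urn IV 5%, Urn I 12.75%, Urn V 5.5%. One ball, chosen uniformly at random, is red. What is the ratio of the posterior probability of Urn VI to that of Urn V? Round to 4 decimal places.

0.3636

Since the prior is uniform, the posterior is proportional to the likelihood:
  Urn VI: 0.02
  Urn IV: 0.05
  Urn I: 0.1275
  Urn V: 0.055
Normalizing constant = 0.2525.
The ratio is 0.02 / 0.055 (the normalizer cancels) = 0.3636.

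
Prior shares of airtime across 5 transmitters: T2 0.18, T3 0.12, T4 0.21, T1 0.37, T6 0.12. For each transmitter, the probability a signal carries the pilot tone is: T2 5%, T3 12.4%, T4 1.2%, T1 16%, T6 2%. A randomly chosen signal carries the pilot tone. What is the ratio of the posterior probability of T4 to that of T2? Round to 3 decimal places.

0.280

Unnormalized posteriors (prior × likelihood):
  T2: 0.18 × 0.05 = 0.009
  T3: 0.12 × 0.124 = 0.01488
  T4: 0.21 × 0.012 = 0.00252
  T1: 0.37 × 0.16 = 0.0592
  T6: 0.12 × 0.02 = 0.0024
Sum = 0.088.
The ratio is 0.00252 / 0.009 (the normalizer cancels) = 0.280.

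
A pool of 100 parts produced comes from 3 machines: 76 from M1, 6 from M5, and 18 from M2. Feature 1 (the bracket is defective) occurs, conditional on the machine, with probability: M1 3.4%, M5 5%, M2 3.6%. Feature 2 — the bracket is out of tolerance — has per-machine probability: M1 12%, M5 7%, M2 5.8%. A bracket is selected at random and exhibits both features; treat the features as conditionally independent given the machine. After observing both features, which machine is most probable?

Prior × likelihood for each hypothesis:
  M1: 0.76 × 0.034 × 0.12 = 0.0031008
  M5: 0.06 × 0.05 × 0.07 = 0.00021
  M2: 0.18 × 0.036 × 0.058 = 0.00037584
Normalizing constant = 0.00368664.
Largest term belongs to M1, so M1 is most probable.

M1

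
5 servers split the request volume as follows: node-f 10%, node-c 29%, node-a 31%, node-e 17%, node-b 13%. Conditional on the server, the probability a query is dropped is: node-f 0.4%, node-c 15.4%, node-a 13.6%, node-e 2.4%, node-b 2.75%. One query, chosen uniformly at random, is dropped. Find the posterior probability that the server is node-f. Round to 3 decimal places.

0.004

Unnormalized posteriors (prior × likelihood):
  node-f: 0.1 × 0.004 = 0.0004
  node-c: 0.29 × 0.154 = 0.04466
  node-a: 0.31 × 0.136 = 0.04216
  node-e: 0.17 × 0.024 = 0.00408
  node-b: 0.13 × 0.0275 = 0.003575
Sum = 0.094875.
P(node-f | evidence) = 0.0004 / 0.094875 ≈ 0.004.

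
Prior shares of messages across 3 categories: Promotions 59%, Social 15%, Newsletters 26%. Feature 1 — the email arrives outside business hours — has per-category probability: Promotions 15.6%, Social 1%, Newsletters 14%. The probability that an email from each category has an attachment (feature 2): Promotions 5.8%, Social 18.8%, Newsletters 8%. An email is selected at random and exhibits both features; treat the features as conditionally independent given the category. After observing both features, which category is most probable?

Compute prior × likelihood for every hypothesis:
  Promotions: 0.59 × 0.156 × 0.058 = 0.00533832
  Social: 0.15 × 0.01 × 0.188 = 0.000282
  Newsletters: 0.26 × 0.14 × 0.08 = 0.002912
Total = 0.00853232.
Largest term belongs to Promotions, so Promotions is most probable.

Promotions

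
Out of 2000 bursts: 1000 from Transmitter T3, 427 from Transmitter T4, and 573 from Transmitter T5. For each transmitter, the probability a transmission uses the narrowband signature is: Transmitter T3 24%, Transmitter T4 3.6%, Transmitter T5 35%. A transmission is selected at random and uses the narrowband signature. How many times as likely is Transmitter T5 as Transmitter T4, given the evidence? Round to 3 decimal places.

Unnormalized posteriors (prior × likelihood):
  Transmitter T3: 0.5 × 0.24 = 0.12
  Transmitter T4: 0.2135 × 0.036 = 0.007686
  Transmitter T5: 0.2865 × 0.35 = 0.100275
Total = 0.227961.
The ratio is 0.100275 / 0.007686 (the normalizer cancels) = 13.046.

13.046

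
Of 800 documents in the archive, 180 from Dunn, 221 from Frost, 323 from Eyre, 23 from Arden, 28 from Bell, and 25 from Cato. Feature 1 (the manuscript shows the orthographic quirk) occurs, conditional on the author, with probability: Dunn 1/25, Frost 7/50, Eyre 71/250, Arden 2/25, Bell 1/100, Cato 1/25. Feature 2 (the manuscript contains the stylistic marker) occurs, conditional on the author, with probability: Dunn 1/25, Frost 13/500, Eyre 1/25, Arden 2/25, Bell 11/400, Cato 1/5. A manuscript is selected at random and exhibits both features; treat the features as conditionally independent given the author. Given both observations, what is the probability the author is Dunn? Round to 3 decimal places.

0.056

Unnormalized posteriors (prior × likelihood):
  Dunn: 0.225 × 0.04 × 0.04 = 0.00036
  Frost: 0.27625 × 0.14 × 0.026 = 0.00100555
  Eyre: 0.40375 × 0.284 × 0.04 = 0.0045866
  Arden: 0.02875 × 0.08 × 0.08 = 0.000184
  Bell: 0.035 × 0.01 × 0.0275 = 0.000009625
  Cato: 0.03125 × 0.04 × 0.2 = 0.00025
Normalizing constant = 0.006395775.
P(Dunn | evidence) = 0.00036 / 0.006395775 ≈ 0.056.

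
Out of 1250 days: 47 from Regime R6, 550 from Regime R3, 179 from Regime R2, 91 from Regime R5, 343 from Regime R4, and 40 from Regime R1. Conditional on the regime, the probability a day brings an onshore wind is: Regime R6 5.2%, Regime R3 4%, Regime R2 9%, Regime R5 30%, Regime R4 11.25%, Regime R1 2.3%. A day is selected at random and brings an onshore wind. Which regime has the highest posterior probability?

Unnormalized posteriors (prior × likelihood):
  Regime R6: 0.0376 × 0.052 = 0.0019552
  Regime R3: 0.44 × 0.04 = 0.0176
  Regime R2: 0.1432 × 0.09 = 0.012888
  Regime R5: 0.0728 × 0.3 = 0.02184
  Regime R4: 0.2744 × 0.1125 = 0.03087
  Regime R1: 0.032 × 0.023 = 0.000736
Sum = 0.0858892.
Largest term belongs to Regime R4, so Regime R4 is most probable.

Regime R4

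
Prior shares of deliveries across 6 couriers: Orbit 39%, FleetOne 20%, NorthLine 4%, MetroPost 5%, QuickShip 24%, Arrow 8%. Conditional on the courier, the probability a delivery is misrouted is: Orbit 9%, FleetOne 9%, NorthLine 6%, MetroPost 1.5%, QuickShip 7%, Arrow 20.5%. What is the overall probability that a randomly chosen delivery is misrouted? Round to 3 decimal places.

Unnormalized posteriors (prior × likelihood):
  Orbit: 0.39 × 0.09 = 0.0351
  FleetOne: 0.2 × 0.09 = 0.018
  NorthLine: 0.04 × 0.06 = 0.0024
  MetroPost: 0.05 × 0.015 = 0.00075
  QuickShip: 0.24 × 0.07 = 0.0168
  Arrow: 0.08 × 0.205 = 0.0164
P(misrouted) = 0.0351 + 0.018 + 0.0024 + 0.00075 + 0.0168 + 0.0164 = 0.08945 → 0.089.

0.089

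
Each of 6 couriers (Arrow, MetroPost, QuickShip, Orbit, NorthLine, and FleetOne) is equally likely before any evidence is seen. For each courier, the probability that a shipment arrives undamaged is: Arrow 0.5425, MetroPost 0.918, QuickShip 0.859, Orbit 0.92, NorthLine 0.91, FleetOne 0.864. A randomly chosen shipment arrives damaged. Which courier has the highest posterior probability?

Arrow

Taking complements, P(damaged | each) = Arrow 0.4575, MetroPost 0.082, QuickShip 0.141, Orbit 0.08, NorthLine 0.09, FleetOne 0.136.
With a uniform prior (1/6 each), posterior ∝ likelihood:
  Arrow: 0.4575
  MetroPost: 0.082
  QuickShip: 0.141
  Orbit: 0.08
  NorthLine: 0.09
  FleetOne: 0.136
Normalizing constant = 0.9865.
Largest term belongs to Arrow, so Arrow is most probable.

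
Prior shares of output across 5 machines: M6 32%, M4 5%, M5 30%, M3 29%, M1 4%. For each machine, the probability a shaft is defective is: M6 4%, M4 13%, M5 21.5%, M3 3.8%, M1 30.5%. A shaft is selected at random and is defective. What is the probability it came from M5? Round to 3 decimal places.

0.603

Prior × likelihood for each hypothesis:
  M6: 0.32 × 0.04 = 0.0128
  M4: 0.05 × 0.13 = 0.0065
  M5: 0.3 × 0.215 = 0.0645
  M3: 0.29 × 0.038 = 0.01102
  M1: 0.04 × 0.305 = 0.0122
Sum = 0.10702.
P(M5 | evidence) = 0.0645 / 0.10702 ≈ 0.603.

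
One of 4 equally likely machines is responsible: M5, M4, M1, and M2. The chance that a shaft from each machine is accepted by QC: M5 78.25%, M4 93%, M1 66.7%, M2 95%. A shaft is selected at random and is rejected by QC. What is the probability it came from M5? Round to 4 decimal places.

Taking complements, P(rejected | each) = M5 0.2175, M4 0.07, M1 0.333, M2 0.05.
Since the prior is uniform, the posterior is proportional to the likelihood:
  M5: 0.2175
  M4: 0.07
  M1: 0.333
  M2: 0.05
Normalizing constant = 0.6705.
P(M5 | evidence) = 0.2175 / 0.6705 ≈ 0.3244.

0.3244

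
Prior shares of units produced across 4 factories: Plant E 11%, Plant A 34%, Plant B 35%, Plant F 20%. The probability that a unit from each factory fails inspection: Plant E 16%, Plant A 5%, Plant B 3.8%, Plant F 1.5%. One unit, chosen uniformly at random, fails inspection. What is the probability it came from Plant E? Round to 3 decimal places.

0.346

Unnormalized posteriors (prior × likelihood):
  Plant E: 0.11 × 0.16 = 0.0176
  Plant A: 0.34 × 0.05 = 0.017
  Plant B: 0.35 × 0.038 = 0.0133
  Plant F: 0.2 × 0.015 = 0.003
Normalizing constant = 0.0509.
P(Plant E | evidence) = 0.0176 / 0.0509 ≈ 0.346.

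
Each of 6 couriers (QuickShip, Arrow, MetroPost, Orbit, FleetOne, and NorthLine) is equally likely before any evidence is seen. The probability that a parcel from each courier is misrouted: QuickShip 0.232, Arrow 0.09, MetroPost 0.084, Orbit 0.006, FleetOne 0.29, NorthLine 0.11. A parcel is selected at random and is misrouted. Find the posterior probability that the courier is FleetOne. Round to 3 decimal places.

0.357

Since the prior is uniform, the posterior is proportional to the likelihood:
  QuickShip: 0.232
  Arrow: 0.09
  MetroPost: 0.084
  Orbit: 0.006
  FleetOne: 0.29
  NorthLine: 0.11
Sum = 0.812.
P(FleetOne | evidence) = 0.29 / 0.812 ≈ 0.357.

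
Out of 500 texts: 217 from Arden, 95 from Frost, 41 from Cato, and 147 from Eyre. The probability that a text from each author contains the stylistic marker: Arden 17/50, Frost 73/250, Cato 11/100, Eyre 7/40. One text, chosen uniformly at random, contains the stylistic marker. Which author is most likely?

Prior × likelihood for each hypothesis:
  Arden: 0.434 × 0.34 = 0.14756
  Frost: 0.19 × 0.292 = 0.05548
  Cato: 0.082 × 0.11 = 0.00902
  Eyre: 0.294 × 0.175 = 0.05145
Total = 0.26351.
Largest term belongs to Arden, so Arden is most probable.

Arden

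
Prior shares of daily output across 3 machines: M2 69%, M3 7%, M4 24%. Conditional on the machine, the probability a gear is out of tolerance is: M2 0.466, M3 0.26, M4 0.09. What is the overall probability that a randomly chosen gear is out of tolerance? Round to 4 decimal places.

0.3613

Compute prior × likelihood for every hypothesis:
  M2: 0.69 × 0.466 = 0.32154
  M3: 0.07 × 0.26 = 0.0182
  M4: 0.24 × 0.09 = 0.0216
P(oversize) = 0.32154 + 0.0182 + 0.0216 = 0.36134 → 0.3613.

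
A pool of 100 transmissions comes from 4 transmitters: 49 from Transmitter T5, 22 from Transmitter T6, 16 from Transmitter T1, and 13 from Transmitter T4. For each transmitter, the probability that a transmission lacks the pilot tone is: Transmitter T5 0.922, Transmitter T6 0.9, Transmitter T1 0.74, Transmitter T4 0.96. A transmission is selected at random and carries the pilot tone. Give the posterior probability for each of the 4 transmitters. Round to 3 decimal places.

Taking complements, P(pilot | each) = Transmitter T5 0.078, Transmitter T6 0.1, Transmitter T1 0.26, Transmitter T4 0.04.
Prior × likelihood for each hypothesis:
  Transmitter T5: 0.49 × 0.078 = 0.03822
  Transmitter T6: 0.22 × 0.1 = 0.022
  Transmitter T1: 0.16 × 0.26 = 0.0416
  Transmitter T4: 0.13 × 0.04 = 0.0052
Total = 0.10702.
P(Transmitter T5 | pilot) = 0.03822/0.10702 ≈ 0.357
P(Transmitter T6 | pilot) = 0.022/0.10702 ≈ 0.206
P(Transmitter T1 | pilot) = 0.0416/0.10702 ≈ 0.389
P(Transmitter T4 | pilot) = 0.0052/0.10702 ≈ 0.049

Transmitter T5 0.357, Transmitter T6 0.206, Transmitter T1 0.389, Transmitter T4 0.049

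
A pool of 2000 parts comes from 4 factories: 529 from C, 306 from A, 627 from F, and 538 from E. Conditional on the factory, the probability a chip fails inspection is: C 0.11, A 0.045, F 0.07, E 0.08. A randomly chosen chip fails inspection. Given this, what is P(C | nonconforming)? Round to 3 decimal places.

0.366

Compute prior × likelihood for every hypothesis:
  C: 0.2645 × 0.11 = 0.029095
  A: 0.153 × 0.045 = 0.006885
  F: 0.3135 × 0.07 = 0.021945
  E: 0.269 × 0.08 = 0.02152
Sum = 0.079445.
P(C | evidence) = 0.029095 / 0.079445 ≈ 0.366.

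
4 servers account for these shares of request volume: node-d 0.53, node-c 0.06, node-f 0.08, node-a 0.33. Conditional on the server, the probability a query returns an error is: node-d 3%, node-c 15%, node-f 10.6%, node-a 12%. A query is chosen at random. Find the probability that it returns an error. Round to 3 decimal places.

0.073

Prior × likelihood for each hypothesis:
  node-d: 0.53 × 0.03 = 0.0159
  node-c: 0.06 × 0.15 = 0.009
  node-f: 0.08 × 0.106 = 0.00848
  node-a: 0.33 × 0.12 = 0.0396
P(error) = 0.0159 + 0.009 + 0.00848 + 0.0396 = 0.07298 → 0.073.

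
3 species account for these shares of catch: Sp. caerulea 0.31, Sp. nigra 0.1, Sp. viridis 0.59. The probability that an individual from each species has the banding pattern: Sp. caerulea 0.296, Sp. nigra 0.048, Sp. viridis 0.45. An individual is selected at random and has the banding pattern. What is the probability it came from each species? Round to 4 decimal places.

Unnormalized posteriors (prior × likelihood):
  Sp. caerulea: 0.31 × 0.296 = 0.09176
  Sp. nigra: 0.1 × 0.048 = 0.0048
  Sp. viridis: 0.59 × 0.45 = 0.2655
Sum = 0.36206.
P(Sp. caerulea | banded) = 0.09176/0.36206 ≈ 0.2534
P(Sp. nigra | banded) = 0.0048/0.36206 ≈ 0.0133
P(Sp. viridis | banded) = 0.2655/0.36206 ≈ 0.7333
(Check: 0.2534+0.0133+0.7333 = 1.0000.)

Sp. caerulea 0.2534, Sp. nigra 0.0133, Sp. viridis 0.7333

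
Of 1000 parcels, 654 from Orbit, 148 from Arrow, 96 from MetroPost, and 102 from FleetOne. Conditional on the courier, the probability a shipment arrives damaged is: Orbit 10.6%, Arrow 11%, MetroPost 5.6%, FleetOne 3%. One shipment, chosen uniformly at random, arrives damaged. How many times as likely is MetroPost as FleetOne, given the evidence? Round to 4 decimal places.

Prior × likelihood for each hypothesis:
  Orbit: 0.654 × 0.106 = 0.069324
  Arrow: 0.148 × 0.11 = 0.01628
  MetroPost: 0.096 × 0.056 = 0.005376
  FleetOne: 0.102 × 0.03 = 0.00306
Normalizing constant = 0.09404.
The ratio is 0.005376 / 0.00306 (the normalizer cancels) = 1.7569.

1.7569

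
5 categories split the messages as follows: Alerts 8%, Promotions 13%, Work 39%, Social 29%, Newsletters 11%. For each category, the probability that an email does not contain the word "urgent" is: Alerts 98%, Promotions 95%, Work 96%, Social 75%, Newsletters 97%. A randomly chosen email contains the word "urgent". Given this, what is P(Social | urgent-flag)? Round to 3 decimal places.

Taking complements, P(urgent-flag | each) = Alerts 0.02, Promotions 0.05, Work 0.04, Social 0.25, Newsletters 0.03.
Compute prior × likelihood for every hypothesis:
  Alerts: 0.08 × 0.02 = 0.0016
  Promotions: 0.13 × 0.05 = 0.0065
  Work: 0.39 × 0.04 = 0.0156
  Social: 0.29 × 0.25 = 0.0725
  Newsletters: 0.11 × 0.03 = 0.0033
Total = 0.0995.
P(Social | evidence) = 0.0725 / 0.0995 ≈ 0.729.

0.729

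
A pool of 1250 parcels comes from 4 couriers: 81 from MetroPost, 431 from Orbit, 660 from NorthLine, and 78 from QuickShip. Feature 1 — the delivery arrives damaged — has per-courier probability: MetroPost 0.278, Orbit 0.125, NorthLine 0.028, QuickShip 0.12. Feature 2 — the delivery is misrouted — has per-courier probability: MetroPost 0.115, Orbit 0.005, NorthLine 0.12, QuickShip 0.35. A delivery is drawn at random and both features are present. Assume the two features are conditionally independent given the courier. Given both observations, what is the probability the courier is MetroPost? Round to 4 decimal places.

0.3100

Unnormalized posteriors (prior × likelihood):
  MetroPost: 0.0648 × 0.278 × 0.115 = 0.002071656
  Orbit: 0.3448 × 0.125 × 0.005 = 0.0002155
  NorthLine: 0.528 × 0.028 × 0.12 = 0.00177408
  QuickShip: 0.0624 × 0.12 × 0.35 = 0.0026208
Normalizing constant = 0.006682036.
P(MetroPost | evidence) = 0.002071656 / 0.006682036 ≈ 0.3100.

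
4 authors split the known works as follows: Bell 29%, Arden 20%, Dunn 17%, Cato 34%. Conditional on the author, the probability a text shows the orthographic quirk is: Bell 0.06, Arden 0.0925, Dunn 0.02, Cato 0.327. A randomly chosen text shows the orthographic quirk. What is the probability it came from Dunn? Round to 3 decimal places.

Compute prior × likelihood for every hypothesis:
  Bell: 0.29 × 0.06 = 0.0174
  Arden: 0.2 × 0.0925 = 0.0185
  Dunn: 0.17 × 0.02 = 0.0034
  Cato: 0.34 × 0.327 = 0.11118
Total = 0.15048.
P(Dunn | evidence) = 0.0034 / 0.15048 ≈ 0.023.

0.023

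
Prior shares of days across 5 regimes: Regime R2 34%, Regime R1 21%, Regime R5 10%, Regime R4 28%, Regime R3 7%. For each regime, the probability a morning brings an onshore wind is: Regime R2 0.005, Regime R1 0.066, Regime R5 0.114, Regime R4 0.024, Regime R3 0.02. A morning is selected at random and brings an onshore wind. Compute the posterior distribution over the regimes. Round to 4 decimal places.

Regime R2 0.0485, Regime R1 0.3951, Regime R5 0.3250, Regime R4 0.1916, Regime R3 0.0399

By Bayes' rule, posterior ∝ prior × likelihood:
  Regime R2: 0.34 × 0.005 = 0.0017
  Regime R1: 0.21 × 0.066 = 0.01386
  Regime R5: 0.1 × 0.114 = 0.0114
  Regime R4: 0.28 × 0.024 = 0.00672
  Regime R3: 0.07 × 0.02 = 0.0014
Normalizing constant = 0.03508.
P(Regime R2 | onshore) = 0.0017/0.03508 ≈ 0.0485
P(Regime R1 | onshore) = 0.01386/0.03508 ≈ 0.3951
P(Regime R5 | onshore) = 0.0114/0.03508 ≈ 0.3250
P(Regime R4 | onshore) = 0.00672/0.03508 ≈ 0.1916
P(Regime R3 | onshore) = 0.0014/0.03508 ≈ 0.0399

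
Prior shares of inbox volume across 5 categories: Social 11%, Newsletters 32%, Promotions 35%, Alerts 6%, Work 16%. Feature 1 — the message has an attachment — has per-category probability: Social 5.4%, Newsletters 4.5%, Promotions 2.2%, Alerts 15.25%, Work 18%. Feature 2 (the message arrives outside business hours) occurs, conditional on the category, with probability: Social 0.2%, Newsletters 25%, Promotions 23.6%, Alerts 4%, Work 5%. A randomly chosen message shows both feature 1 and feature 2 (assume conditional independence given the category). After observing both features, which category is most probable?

By Bayes' rule, posterior ∝ prior × likelihood:
  Social: 0.11 × 0.054 × 0.002 = 0.00001188
  Newsletters: 0.32 × 0.045 × 0.25 = 0.0036
  Promotions: 0.35 × 0.022 × 0.236 = 0.0018172
  Alerts: 0.06 × 0.1525 × 0.04 = 0.000366
  Work: 0.16 × 0.18 × 0.05 = 0.00144
Total = 0.00723508.
Largest term belongs to Newsletters, so Newsletters is most probable.

Newsletters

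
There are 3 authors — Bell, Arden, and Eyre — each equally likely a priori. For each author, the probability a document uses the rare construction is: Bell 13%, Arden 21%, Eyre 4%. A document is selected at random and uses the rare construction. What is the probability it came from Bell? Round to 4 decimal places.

0.3421

With a uniform prior (1/3 each), posterior ∝ likelihood:
  Bell: 0.13
  Arden: 0.21
  Eyre: 0.04
Normalizing constant = 0.38.
P(Bell | evidence) = 0.13 / 0.38 ≈ 0.3421.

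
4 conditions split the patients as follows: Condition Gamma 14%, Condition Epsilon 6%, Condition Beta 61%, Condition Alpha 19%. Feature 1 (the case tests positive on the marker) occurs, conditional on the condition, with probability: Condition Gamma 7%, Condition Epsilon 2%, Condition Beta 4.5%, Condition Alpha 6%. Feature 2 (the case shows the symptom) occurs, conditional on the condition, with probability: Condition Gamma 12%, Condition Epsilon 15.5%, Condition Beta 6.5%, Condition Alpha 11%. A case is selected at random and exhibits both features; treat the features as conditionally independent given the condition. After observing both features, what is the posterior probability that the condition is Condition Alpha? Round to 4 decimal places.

0.2850

Prior × likelihood for each hypothesis:
  Condition Gamma: 0.14 × 0.07 × 0.12 = 0.001176
  Condition Epsilon: 0.06 × 0.02 × 0.155 = 0.000186
  Condition Beta: 0.61 × 0.045 × 0.065 = 0.00178425
  Condition Alpha: 0.19 × 0.06 × 0.11 = 0.001254
Normalizing constant = 0.00440025.
P(Condition Alpha | evidence) = 0.001254 / 0.00440025 ≈ 0.2850.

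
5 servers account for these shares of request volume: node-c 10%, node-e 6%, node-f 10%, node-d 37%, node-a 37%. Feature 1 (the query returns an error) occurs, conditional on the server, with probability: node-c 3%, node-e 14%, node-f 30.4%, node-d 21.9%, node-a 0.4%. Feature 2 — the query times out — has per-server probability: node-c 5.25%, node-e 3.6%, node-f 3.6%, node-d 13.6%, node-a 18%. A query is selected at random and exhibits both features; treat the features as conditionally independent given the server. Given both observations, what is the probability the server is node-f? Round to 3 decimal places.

Prior × likelihood for each hypothesis:
  node-c: 0.1 × 0.03 × 0.0525 = 0.0001575
  node-e: 0.06 × 0.14 × 0.036 = 0.0003024
  node-f: 0.1 × 0.304 × 0.036 = 0.0010944
  node-d: 0.37 × 0.219 × 0.136 = 0.01102008
  node-a: 0.37 × 0.004 × 0.18 = 0.0002664
Normalizing constant = 0.01284078.
P(node-f | evidence) = 0.0010944 / 0.01284078 ≈ 0.085.

0.085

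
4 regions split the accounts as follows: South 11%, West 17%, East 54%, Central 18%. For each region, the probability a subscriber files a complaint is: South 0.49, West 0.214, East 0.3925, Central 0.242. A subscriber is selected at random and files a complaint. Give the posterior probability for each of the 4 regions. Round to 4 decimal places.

Compute prior × likelihood for every hypothesis:
  South: 0.11 × 0.49 = 0.0539
  West: 0.17 × 0.214 = 0.03638
  East: 0.54 × 0.3925 = 0.21195
  Central: 0.18 × 0.242 = 0.04356
Sum = 0.34579.
P(South | complaint) = 0.0539/0.34579 ≈ 0.1559
P(West | complaint) = 0.03638/0.34579 ≈ 0.1052
P(East | complaint) = 0.21195/0.34579 ≈ 0.6129
P(Central | complaint) = 0.04356/0.34579 ≈ 0.1260

South 0.1559, West 0.1052, East 0.6129, Central 0.1260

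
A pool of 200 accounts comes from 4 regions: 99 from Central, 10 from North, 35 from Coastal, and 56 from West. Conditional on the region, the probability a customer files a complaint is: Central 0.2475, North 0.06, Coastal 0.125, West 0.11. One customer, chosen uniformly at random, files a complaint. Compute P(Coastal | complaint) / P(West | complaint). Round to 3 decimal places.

0.710

By Bayes' rule, posterior ∝ prior × likelihood:
  Central: 0.495 × 0.2475 = 0.1225125
  North: 0.05 × 0.06 = 0.003
  Coastal: 0.175 × 0.125 = 0.021875
  West: 0.28 × 0.11 = 0.0308
Normalizing constant = 0.1781875.
The ratio is 0.021875 / 0.0308 (the normalizer cancels) = 0.710.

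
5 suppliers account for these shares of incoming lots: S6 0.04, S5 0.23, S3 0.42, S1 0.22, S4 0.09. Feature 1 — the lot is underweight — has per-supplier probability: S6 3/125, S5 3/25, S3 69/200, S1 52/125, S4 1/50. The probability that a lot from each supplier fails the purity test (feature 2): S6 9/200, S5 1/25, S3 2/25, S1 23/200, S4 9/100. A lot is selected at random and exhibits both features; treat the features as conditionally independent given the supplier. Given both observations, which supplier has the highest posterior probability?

S3

Unnormalized posteriors (prior × likelihood):
  S6: 0.04 × 0.024 × 0.045 = 0.0000432
  S5: 0.23 × 0.12 × 0.04 = 0.001104
  S3: 0.42 × 0.345 × 0.08 = 0.011592
  S1: 0.22 × 0.416 × 0.115 = 0.0105248
  S4: 0.09 × 0.02 × 0.09 = 0.000162
Normalizing constant = 0.023426.
Largest term belongs to S3, so S3 is most probable.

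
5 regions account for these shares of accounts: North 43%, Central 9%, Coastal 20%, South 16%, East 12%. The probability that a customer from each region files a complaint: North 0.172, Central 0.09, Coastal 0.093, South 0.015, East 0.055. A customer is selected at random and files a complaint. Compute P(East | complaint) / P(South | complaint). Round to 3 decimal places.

Compute prior × likelihood for every hypothesis:
  North: 0.43 × 0.172 = 0.07396
  Central: 0.09 × 0.09 = 0.0081
  Coastal: 0.2 × 0.093 = 0.0186
  South: 0.16 × 0.015 = 0.0024
  East: 0.12 × 0.055 = 0.0066
Normalizing constant = 0.10966.
The ratio is 0.0066 / 0.0024 (the normalizer cancels) = 2.750.

2.750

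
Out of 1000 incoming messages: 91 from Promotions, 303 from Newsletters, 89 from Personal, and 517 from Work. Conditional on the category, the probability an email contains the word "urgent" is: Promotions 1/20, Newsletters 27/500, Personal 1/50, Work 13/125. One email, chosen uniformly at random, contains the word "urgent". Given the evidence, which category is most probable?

Unnormalized posteriors (prior × likelihood):
  Promotions: 0.091 × 0.05 = 0.00455
  Newsletters: 0.303 × 0.054 = 0.016362
  Personal: 0.089 × 0.02 = 0.00178
  Work: 0.517 × 0.104 = 0.053768
Total = 0.07646.
Largest term belongs to Work, so Work is most probable.

Work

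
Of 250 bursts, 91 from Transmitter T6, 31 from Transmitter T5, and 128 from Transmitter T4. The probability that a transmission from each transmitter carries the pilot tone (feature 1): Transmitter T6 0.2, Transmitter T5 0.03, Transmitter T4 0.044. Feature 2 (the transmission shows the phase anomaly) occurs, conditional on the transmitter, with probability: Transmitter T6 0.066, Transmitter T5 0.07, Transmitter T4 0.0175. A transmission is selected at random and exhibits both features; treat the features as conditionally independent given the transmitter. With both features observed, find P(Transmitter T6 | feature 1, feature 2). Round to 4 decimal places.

0.8801

Unnormalized posteriors (prior × likelihood):
  Transmitter T6: 0.364 × 0.2 × 0.066 = 0.0048048
  Transmitter T5: 0.124 × 0.03 × 0.07 = 0.0002604
  Transmitter T4: 0.512 × 0.044 × 0.0175 = 0.00039424
Normalizing constant = 0.00545944.
P(Transmitter T6 | evidence) = 0.0048048 / 0.00545944 ≈ 0.8801.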